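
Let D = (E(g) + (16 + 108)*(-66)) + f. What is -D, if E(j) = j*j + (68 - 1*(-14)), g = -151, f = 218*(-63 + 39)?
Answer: -9467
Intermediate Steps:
f = -5232 (f = 218*(-24) = -5232)
E(j) = 82 + j² (E(j) = j² + (68 + 14) = j² + 82 = 82 + j²)
D = 9467 (D = ((82 + (-151)²) + (16 + 108)*(-66)) - 5232 = ((82 + 22801) + 124*(-66)) - 5232 = (22883 - 8184) - 5232 = 14699 - 5232 = 9467)
-D = -1*9467 = -9467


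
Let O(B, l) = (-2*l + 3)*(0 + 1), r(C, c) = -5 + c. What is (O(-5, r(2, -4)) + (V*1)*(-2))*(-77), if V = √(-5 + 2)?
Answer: -1617 + 154*I*√3 ≈ -1617.0 + 266.74*I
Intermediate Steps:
V = I*√3 (V = √(-3) = I*√3 ≈ 1.732*I)
O(B, l) = 3 - 2*l (O(B, l) = (3 - 2*l)*1 = 3 - 2*l)
(O(-5, r(2, -4)) + (V*1)*(-2))*(-77) = ((3 - 2*(-5 - 4)) + ((I*√3)*1)*(-2))*(-77) = ((3 - 2*(-9)) + (I*√3)*(-2))*(-77) = ((3 + 18) - 2*I*√3)*(-77) = (21 - 2*I*√3)*(-77) = -1617 + 154*I*√3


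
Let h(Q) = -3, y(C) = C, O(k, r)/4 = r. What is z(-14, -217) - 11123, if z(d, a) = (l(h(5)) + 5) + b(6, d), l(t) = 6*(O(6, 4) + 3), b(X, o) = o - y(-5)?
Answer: -11013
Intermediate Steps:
O(k, r) = 4*r
b(X, o) = 5 + o (b(X, o) = o - 1*(-5) = o + 5 = 5 + o)
l(t) = 114 (l(t) = 6*(4*4 + 3) = 6*(16 + 3) = 6*19 = 114)
z(d, a) = 124 + d (z(d, a) = (114 + 5) + (5 + d) = 119 + (5 + d) = 124 + d)
z(-14, -217) - 11123 = (124 - 14) - 11123 = 110 - 11123 = -11013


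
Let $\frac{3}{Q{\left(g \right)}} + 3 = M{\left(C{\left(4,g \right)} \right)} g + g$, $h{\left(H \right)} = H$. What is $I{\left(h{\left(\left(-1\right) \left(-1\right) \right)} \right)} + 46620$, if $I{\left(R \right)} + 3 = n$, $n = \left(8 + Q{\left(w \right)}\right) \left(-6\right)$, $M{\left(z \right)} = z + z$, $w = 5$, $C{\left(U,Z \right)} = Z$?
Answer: $\frac{1210785}{26} \approx 46569.0$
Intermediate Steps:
$M{\left(z \right)} = 2 z$
$Q{\left(g \right)} = \frac{3}{-3 + g + 2 g^{2}}$ ($Q{\left(g \right)} = \frac{3}{-3 + \left(2 g g + g\right)} = \frac{3}{-3 + \left(2 g^{2} + g\right)} = \frac{3}{-3 + \left(g + 2 g^{2}\right)} = \frac{3}{-3 + g + 2 g^{2}}$)
$n = - \frac{1257}{26}$ ($n = \left(8 + \frac{3}{-3 + 5 + 2 \cdot 5^{2}}\right) \left(-6\right) = \left(8 + \frac{3}{-3 + 5 + 2 \cdot 25}\right) \left(-6\right) = \left(8 + \frac{3}{-3 + 5 + 50}\right) \left(-6\right) = \left(8 + \frac{3}{52}\right) \left(-6\right) = \frac{419}{52} \left(-6\right) = - \frac{1257}{26} \approx -48.346$)
$I{\left(R \right)} = - \frac{1335}{26}$ ($I{\left(R \right)} = -3 - \frac{1257}{26} = - \frac{1335}{26}$)
$I{\left(h{\left(\left(-1\right) \left(-1\right) \right)} \right)} + 46620 = - \frac{1335}{26} + 46620 = \frac{1210785}{26}$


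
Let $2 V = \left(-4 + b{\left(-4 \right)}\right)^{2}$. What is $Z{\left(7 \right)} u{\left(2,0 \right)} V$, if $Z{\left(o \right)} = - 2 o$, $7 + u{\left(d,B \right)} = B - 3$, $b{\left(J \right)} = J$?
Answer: $4480$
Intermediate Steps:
$u{\left(d,B \right)} = -10 + B$ ($u{\left(d,B \right)} = -7 + \left(B - 3\right) = -7 + \left(-3 + B\right) = -10 + B$)
$V = 32$ ($V = \frac{\left(-4 - 4\right)^{2}}{2} = \frac{\left(-8\right)^{2}}{2} = \frac{1}{2} \cdot 64 = 32$)
$Z{\left(7 \right)} u{\left(2,0 \right)} V = \left(-2\right) 7 \left(-10 + 0\right) 32 = \left(-14\right) \left(-10\right) 32 = 140 \cdot 32 = 4480$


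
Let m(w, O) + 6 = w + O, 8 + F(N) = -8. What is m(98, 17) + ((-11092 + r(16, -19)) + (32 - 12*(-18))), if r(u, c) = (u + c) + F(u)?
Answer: -10754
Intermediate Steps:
F(N) = -16 (F(N) = -8 - 8 = -16)
r(u, c) = -16 + c + u (r(u, c) = (u + c) - 16 = (c + u) - 16 = -16 + c + u)
m(w, O) = -6 + O + w (m(w, O) = -6 + (w + O) = -6 + (O + w) = -6 + O + w)
m(98, 17) + ((-11092 + r(16, -19)) + (32 - 12*(-18))) = (-6 + 17 + 98) + ((-11092 + (-16 - 19 + 16)) + (32 - 12*(-18))) = 109 + ((-11092 - 19) + (32 + 216)) = 109 + (-11111 + 248) = 109 - 10863 = -10754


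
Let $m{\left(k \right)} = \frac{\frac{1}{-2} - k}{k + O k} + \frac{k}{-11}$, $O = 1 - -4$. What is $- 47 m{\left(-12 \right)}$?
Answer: $- \frac{69325}{1584} \approx -43.766$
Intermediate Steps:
$O = 5$ ($O = 1 + 4 = 5$)
$m{\left(k \right)} = - \frac{k}{11} + \frac{- \frac{1}{2} - k}{6 k}$ ($m{\left(k \right)} = \frac{\frac{1}{-2} - k}{k + 5 k} + \frac{k}{-11} = \frac{- \frac{1}{2} - k}{6 k} + k \left(- \frac{1}{11}\right) = \left(- \frac{1}{2} - k\right) \frac{1}{6 k} - \frac{k}{11} = \frac{- \frac{1}{2} - k}{6 k} - \frac{k}{11} = - \frac{k}{11} + \frac{- \frac{1}{2} - k}{6 k}$)
$- 47 m{\left(-12 \right)} = - 47 \left(- \frac{1}{6} - - \frac{12}{11} - \frac{1}{12 \left(-12\right)}\right) = - 47 \left(- \frac{1}{6} + \frac{12}{11} - - \frac{1}{144}\right) = - 47 \left(- \frac{1}{6} + \frac{12}{11} + \frac{1}{144}\right) = \left(-47\right) \frac{1475}{1584} = - \frac{69325}{1584}$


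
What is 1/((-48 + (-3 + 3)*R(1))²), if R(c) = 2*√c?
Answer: 1/2304 ≈ 0.00043403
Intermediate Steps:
1/((-48 + (-3 + 3)*R(1))²) = 1/((-48 + (-3 + 3)*(2*√1))²) = 1/((-48 + 0*(2*1))²) = 1/((-48 + 0*2)²) = 1/((-48 + 0)²) = 1/((-48)²) = 1/2304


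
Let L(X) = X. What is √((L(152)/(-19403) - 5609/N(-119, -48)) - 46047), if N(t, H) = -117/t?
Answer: I*√29634198194453866/756717 ≈ 227.49*I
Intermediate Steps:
√((L(152)/(-19403) - 5609/N(-119, -48)) - 46047) = √((152/(-19403) - 5609/((-117/(-119)))) - 46047) = √((152*(-1/19403) - 5609/((-117*(-1/119)))) - 46047) = √((-152/19403 - 5609/117/119) - 46047) = √((-152/19403 - 5609*119/117) - 46047) = √((-152/19403 - 667471/117) - 46047) = √(-12950957597/2270151 - 46047) = √(-117484600694/2270151) = I*√29634198194453866/756717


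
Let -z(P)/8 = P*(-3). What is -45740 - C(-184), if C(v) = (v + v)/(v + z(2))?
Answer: -777626/17 ≈ -45743.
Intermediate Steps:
z(P) = 24*P (z(P) = -8*P*(-3) = -(-24)*P = 24*P)
C(v) = 2*v/(48 + v) (C(v) = (v + v)/(v + 24*2) = (2*v)/(v + 48) = (2*v)/(48 + v) = 2*v/(48 + v))
-45740 - C(-184) = -45740 - 2*(-184)/(48 - 184) = -45740 - 2*(-184)/(-136) = -45740 - 2*(-184)*(-1)/136 = -45740 - 1*46/17 = -45740 - 46/17 = -777626/17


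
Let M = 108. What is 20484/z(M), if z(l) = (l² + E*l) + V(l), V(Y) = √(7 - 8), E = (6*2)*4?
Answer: 345114432/283855105 - 20484*I/283855105 ≈ 1.2158 - 7.2164e-5*I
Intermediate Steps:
E = 48 (E = 12*4 = 48)
V(Y) = I (V(Y) = √(-1) = I)
z(l) = I + l² + 48*l (z(l) = (l² + 48*l) + I = I + l² + 48*l)
20484/z(M) = 20484/(I + 108² + 48*108) = 20484/(I + 11664 + 5184) = 20484/(16848 + I) = 20484*((16848 - I)/283855105) = 20484*(16848 - I)/283855105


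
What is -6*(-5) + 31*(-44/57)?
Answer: 346/57 ≈ 6.0702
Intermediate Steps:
-6*(-5) + 31*(-44/57) = 30 + 31*(-44*1/57) = 30 + 31*(-44/57) = 30 - 1364/57 = 346/57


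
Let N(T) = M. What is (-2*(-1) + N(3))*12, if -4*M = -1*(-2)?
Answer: 18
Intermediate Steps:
M = -½ (M = -(-1)*(-2)/4 = -¼*2 = -½ ≈ -0.50000)
N(T) = -½
(-2*(-1) + N(3))*12 = (-2*(-1) - ½)*12 = (2 - ½)*12 = (3/2)*12 = 18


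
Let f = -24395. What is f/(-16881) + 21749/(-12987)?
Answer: -75908/330669 ≈ -0.22956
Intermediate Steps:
f/(-16881) + 21749/(-12987) = -24395/(-16881) + 21749/(-12987) = -24395*(-1/16881) + 21749*(-1/12987) = 1435/993 - 1673/999 = -75908/330669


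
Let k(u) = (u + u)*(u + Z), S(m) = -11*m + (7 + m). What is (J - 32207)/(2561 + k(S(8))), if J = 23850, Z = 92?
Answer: 8357/213 ≈ 39.235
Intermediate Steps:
S(m) = 7 - 10*m
k(u) = 2*u*(92 + u) (k(u) = (u + u)*(u + 92) = (2*u)*(92 + u) = 2*u*(92 + u))
(J - 32207)/(2561 + k(S(8))) = (23850 - 32207)/(2561 + 2*(7 - 10*8)*(92 + (7 - 10*8))) = -8357/(2561 + 2*(7 - 80)*(92 + (7 - 80))) = -8357/(2561 + 2*(-73)*(92 - 73)) = -8357/(2561 + 2*(-73)*19) = -8357/(2561 - 2774) = -8357/(-213) = -8357*(-1/213) = 8357/213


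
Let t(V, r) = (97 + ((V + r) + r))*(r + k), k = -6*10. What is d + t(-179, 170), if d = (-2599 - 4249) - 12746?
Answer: 8786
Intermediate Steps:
k = -60
t(V, r) = (-60 + r)*(97 + V + 2*r) (t(V, r) = (97 + ((V + r) + r))*(r - 60) = (97 + (V + 2*r))*(-60 + r) = (97 + V + 2*r)*(-60 + r) = (-60 + r)*(97 + V + 2*r))
d = -19594 (d = -6848 - 12746 = -19594)
d + t(-179, 170) = -19594 + (-5820 - 60*(-179) - 23*170 + 2*170**2 - 179*170) = -19594 + (-5820 + 10740 - 3910 + 2*28900 - 30430) = -19594 + (-5820 + 10740 - 3910 + 57800 - 30430) = -19594 + 28380 = 8786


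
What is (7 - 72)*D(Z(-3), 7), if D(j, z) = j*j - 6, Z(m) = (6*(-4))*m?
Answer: -336570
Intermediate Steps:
Z(m) = -24*m
D(j, z) = -6 + j² (D(j, z) = j² - 6 = -6 + j²)
(7 - 72)*D(Z(-3), 7) = (7 - 72)*(-6 + (-24*(-3))²) = -65*(-6 + 72²) = -65*(-6 + 5184) = -65*5178 = -336570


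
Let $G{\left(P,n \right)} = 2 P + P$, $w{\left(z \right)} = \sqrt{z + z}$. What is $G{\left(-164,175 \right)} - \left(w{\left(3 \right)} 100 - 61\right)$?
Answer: $-431 - 100 \sqrt{6} \approx -675.95$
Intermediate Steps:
$w{\left(z \right)} = \sqrt{2} \sqrt{z}$ ($w{\left(z \right)} = \sqrt{2 z} = \sqrt{2} \sqrt{z}$)
$G{\left(P,n \right)} = 3 P$
$G{\left(-164,175 \right)} - \left(w{\left(3 \right)} 100 - 61\right) = 3 \left(-164\right) - \left(\sqrt{2} \sqrt{3} \cdot 100 - 61\right) = -492 - \left(\sqrt{6} \cdot 100 - 61\right) = -492 - \left(100 \sqrt{6} - 61\right) = -492 - \left(-61 + 100 \sqrt{6}\right) = -492 + \left(61 - 100 \sqrt{6}\right) = -431 - 100 \sqrt{6}$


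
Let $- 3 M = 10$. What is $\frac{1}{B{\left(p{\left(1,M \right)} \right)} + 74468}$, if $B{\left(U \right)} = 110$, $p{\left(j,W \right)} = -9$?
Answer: $\frac{1}{74578} \approx 1.3409 \cdot 10^{-5}$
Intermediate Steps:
$M = - \frac{10}{3}$ ($M = \left(- \frac{1}{3}\right) 10 = - \frac{10}{3} \approx -3.3333$)
$\frac{1}{B{\left(p{\left(1,M \right)} \right)} + 74468} = \frac{1}{110 + 74468} = \frac{1}{74578}$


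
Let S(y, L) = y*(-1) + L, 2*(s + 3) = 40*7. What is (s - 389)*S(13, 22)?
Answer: -2268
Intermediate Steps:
s = 137 (s = -3 + (40*7)/2 = -3 + (½)*280 = -3 + 140 = 137)
S(y, L) = L - y (S(y, L) = -y + L = L - y)
(s - 389)*S(13, 22) = (137 - 389)*(22 - 1*13) = -252*(22 - 13) = -252*9 = -2268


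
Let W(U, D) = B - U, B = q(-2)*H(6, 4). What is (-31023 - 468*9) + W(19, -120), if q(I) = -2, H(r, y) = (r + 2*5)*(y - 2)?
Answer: -35318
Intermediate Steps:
H(r, y) = (-2 + y)*(10 + r) (H(r, y) = (r + 10)*(-2 + y) = (10 + r)*(-2 + y) = (-2 + y)*(10 + r))
B = -64 (B = -2*(-20 - 2*6 + 10*4 + 6*4) = -2*(-20 - 12 + 40 + 24) = -2*32 = -64)
W(U, D) = -64 - U
(-31023 - 468*9) + W(19, -120) = (-31023 - 468*9) + (-64 - 1*19) = (-31023 - 4212) + (-64 - 19) = -35235 - 83 = -35318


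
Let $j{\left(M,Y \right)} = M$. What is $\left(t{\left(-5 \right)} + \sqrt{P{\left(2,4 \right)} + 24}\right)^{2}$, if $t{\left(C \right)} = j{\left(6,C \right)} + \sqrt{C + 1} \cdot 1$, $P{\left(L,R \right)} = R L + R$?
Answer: $140 + 48 i \approx 140.0 + 48.0 i$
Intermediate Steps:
$P{\left(L,R \right)} = R + L R$ ($P{\left(L,R \right)} = L R + R = R + L R$)
$t{\left(C \right)} = 6 + \sqrt{1 + C}$ ($t{\left(C \right)} = 6 + \sqrt{C + 1} \cdot 1 = 6 + \sqrt{1 + C} 1 = 6 + \sqrt{1 + C}$)
$\left(t{\left(-5 \right)} + \sqrt{P{\left(2,4 \right)} + 24}\right)^{2} = \left(\left(6 + \sqrt{1 - 5}\right) + \sqrt{4 \left(1 + 2\right) + 24}\right)^{2} = \left(\left(6 + \sqrt{-4}\right) + \sqrt{4 \cdot 3 + 24}\right)^{2} = \left(\left(6 + 2 i\right) + \sqrt{12 + 24}\right)^{2} = \left(\left(6 + 2 i\right) + \sqrt{36}\right)^{2} = \left(\left(6 + 2 i\right) + 6\right)^{2} = \left(12 + 2 i\right)^{2}$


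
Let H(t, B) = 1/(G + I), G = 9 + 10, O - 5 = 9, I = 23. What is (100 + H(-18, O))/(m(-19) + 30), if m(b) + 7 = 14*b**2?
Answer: 4201/213234 ≈ 0.019701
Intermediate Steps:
O = 14 (O = 5 + 9 = 14)
m(b) = -7 + 14*b**2
G = 19
H(t, B) = 1/42 (H(t, B) = 1/(19 + 23) = 1/42)
(100 + H(-18, O))/(m(-19) + 30) = (100 + 1/42)/((-7 + 14*(-19)**2) + 30) = 4201/(42*((-7 + 14*361) + 30)) = 4201/(42*((-7 + 5054) + 30)) = 4201/(42*(5047 + 30)) = (4201/42)/5077 = (4201/42)*(1/5077) = 4201/213234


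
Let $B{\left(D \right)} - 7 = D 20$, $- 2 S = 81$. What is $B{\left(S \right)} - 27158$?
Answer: $-27961$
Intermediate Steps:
$S = - \frac{81}{2}$ ($S = \left(- \frac{1}{2}\right) 81 = - \frac{81}{2} \approx -40.5$)
$B{\left(D \right)} = 7 + 20 D$ ($B{\left(D \right)} = 7 + D 20 = 7 + 20 D$)
$B{\left(S \right)} - 27158 = \left(7 + 20 \left(- \frac{81}{2}\right)\right) - 27158 = \left(7 - 810\right) - 27158 = -803 - 27158 = -27961$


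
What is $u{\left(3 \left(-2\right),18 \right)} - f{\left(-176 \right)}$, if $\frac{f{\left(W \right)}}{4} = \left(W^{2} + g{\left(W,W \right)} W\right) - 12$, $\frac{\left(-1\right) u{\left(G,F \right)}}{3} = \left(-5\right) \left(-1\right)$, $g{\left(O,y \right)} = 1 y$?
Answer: $-247775$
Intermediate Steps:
$g{\left(O,y \right)} = y$
$u{\left(G,F \right)} = -15$ ($u{\left(G,F \right)} = - 3 \left(\left(-5\right) \left(-1\right)\right) = \left(-3\right) 5 = -15$)
$f{\left(W \right)} = -48 + 8 W^{2}$ ($f{\left(W \right)} = 4 \left(\left(W^{2} + W W\right) - 12\right) = 4 \left(\left(W^{2} + W^{2}\right) - 12\right) = 4 \left(2 W^{2} - 12\right) = 4 \left(-12 + 2 W^{2}\right) = -48 + 8 W^{2}$)
$u{\left(3 \left(-2\right),18 \right)} - f{\left(-176 \right)} = -15 - \left(-48 + 8 \left(-176\right)^{2}\right) = -15 - \left(-48 + 8 \cdot 30976\right) = -15 - \left(-48 + 247808\right) = -15 - 247760 = -247775$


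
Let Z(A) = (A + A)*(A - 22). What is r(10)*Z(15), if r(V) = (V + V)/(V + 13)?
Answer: -4200/23 ≈ -182.61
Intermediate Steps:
Z(A) = 2*A*(-22 + A) (Z(A) = (2*A)*(-22 + A) = 2*A*(-22 + A))
r(V) = 2*V/(13 + V) (r(V) = (2*V)/(13 + V) = 2*V/(13 + V))
r(10)*Z(15) = (2*10/(13 + 10))*(2*15*(-22 + 15)) = (2*10/23)*(2*15*(-7)) = (2*10*(1/23))*(-210) = (20/23)*(-210) = -4200/23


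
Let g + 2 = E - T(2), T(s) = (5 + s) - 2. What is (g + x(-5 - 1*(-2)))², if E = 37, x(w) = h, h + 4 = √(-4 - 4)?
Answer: 668 + 104*I*√2 ≈ 668.0 + 147.08*I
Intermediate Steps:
T(s) = 3 + s
h = -4 + 2*I*√2 (h = -4 + √(-4 - 4) = -4 + √(-8) = -4 + 2*I*√2 ≈ -4.0 + 2.8284*I)
x(w) = -4 + 2*I*√2
g = 30 (g = -2 + (37 - (3 + 2)) = -2 + (37 - 1*5) = -2 + (37 - 5) = -2 + 32 = 30)
(g + x(-5 - 1*(-2)))² = (30 + (-4 + 2*I*√2))² = (26 + 2*I*√2)²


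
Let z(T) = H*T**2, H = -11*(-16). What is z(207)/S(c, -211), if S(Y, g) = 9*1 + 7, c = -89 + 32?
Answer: 471339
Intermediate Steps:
c = -57
H = 176
S(Y, g) = 16 (S(Y, g) = 9 + 7 = 16)
z(T) = 176*T**2
z(207)/S(c, -211) = (176*207**2)/16 = (176*42849)*(1/16) = 7541424*(1/16) = 471339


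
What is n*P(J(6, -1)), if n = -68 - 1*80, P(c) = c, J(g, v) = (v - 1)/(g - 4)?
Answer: 148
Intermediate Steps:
J(g, v) = (-1 + v)/(-4 + g)
n = -148 (n = -68 - 80 = -148)
n*P(J(6, -1)) = -148*(-1 - 1)/(-4 + 6) = -148*(-2)/2 = -74*(-2) = -148*(-1) = 148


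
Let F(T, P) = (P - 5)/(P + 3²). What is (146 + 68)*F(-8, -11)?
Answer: 1712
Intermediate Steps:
F(T, P) = (-5 + P)/(9 + P) (F(T, P) = (-5 + P)/(P + 9) = (-5 + P)/(9 + P))
(146 + 68)*F(-8, -11) = (146 + 68)*((-5 - 11)/(9 - 11)) = 214*(-16/(-2)) = 214*(-½*(-16)) = 214*8 = 1712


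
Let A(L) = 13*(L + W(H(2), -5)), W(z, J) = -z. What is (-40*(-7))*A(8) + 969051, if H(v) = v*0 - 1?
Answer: 1001811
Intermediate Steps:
H(v) = -1 (H(v) = 0 - 1 = -1)
A(L) = 13 + 13*L (A(L) = 13*(L - 1*(-1)) = 13*(L + 1) = 13*(1 + L) = 13 + 13*L)
(-40*(-7))*A(8) + 969051 = (-40*(-7))*(13 + 13*8) + 969051 = 280*(13 + 104) + 969051 = 280*117 + 969051 = 32760 + 969051 = 1001811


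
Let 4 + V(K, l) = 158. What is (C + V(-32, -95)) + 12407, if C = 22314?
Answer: 34875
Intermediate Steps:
V(K, l) = 154 (V(K, l) = -4 + 158 = 154)
(C + V(-32, -95)) + 12407 = (22314 + 154) + 12407 = 22468 + 12407 = 34875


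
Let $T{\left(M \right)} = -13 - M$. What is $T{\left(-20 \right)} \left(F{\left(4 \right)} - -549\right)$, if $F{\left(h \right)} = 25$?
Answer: $4018$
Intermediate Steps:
$T{\left(-20 \right)} \left(F{\left(4 \right)} - -549\right) = \left(-13 - -20\right) \left(25 - -549\right) = \left(-13 + 20\right) \left(25 + 549\right) = 7 \cdot 574 = 4018$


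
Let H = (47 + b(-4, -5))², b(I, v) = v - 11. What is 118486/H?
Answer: 118486/961 ≈ 123.29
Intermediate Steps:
b(I, v) = -11 + v
H = 961 (H = (47 + (-11 - 5))² = (47 - 16)² = 31² = 961)
118486/H = 118486/961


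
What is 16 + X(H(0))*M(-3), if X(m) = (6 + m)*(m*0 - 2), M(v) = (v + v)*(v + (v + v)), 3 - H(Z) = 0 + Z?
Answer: -956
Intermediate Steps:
H(Z) = 3 - Z (H(Z) = 3 - (0 + Z) = 3 - Z)
M(v) = 6*v**2 (M(v) = (2*v)*(v + 2*v) = (2*v)*(3*v) = 6*v**2)
X(m) = -12 - 2*m (X(m) = (6 + m)*(0 - 2) = (6 + m)*(-2) = -12 - 2*m)
16 + X(H(0))*M(-3) = 16 + (-12 - 2*(3 - 1*0))*(6*(-3)**2) = 16 + (-12 - 2*(3 + 0))*(6*9) = 16 + (-12 - 2*3)*54 = 16 + (-12 - 6)*54 = 16 - 18*54 = 16 - 972 = -956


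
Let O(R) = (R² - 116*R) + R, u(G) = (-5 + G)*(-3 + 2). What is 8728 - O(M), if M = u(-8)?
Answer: 10054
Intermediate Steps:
u(G) = 5 - G (u(G) = (-5 + G)*(-1) = 5 - G)
M = 13 (M = 5 - 1*(-8) = 5 + 8 = 13)
O(R) = R² - 115*R
8728 - O(M) = 8728 - 13*(-115 + 13) = 8728 - 13*(-102) = 8728 - 1*(-1326) = 8728 + 1326 = 10054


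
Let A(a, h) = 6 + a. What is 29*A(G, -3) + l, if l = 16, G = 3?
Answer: 277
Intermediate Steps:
29*A(G, -3) + l = 29*(6 + 3) + 16 = 29*9 + 16 = 261 + 16 = 277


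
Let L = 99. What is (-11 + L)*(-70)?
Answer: -6160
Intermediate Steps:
(-11 + L)*(-70) = (-11 + 99)*(-70) = 88*(-70) = -6160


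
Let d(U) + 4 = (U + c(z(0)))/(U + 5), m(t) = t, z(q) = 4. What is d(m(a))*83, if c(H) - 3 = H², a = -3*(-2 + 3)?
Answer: 332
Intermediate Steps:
a = -3 (a = -3*1 = -3)
c(H) = 3 + H²
d(U) = -4 + (19 + U)/(5 + U) (d(U) = -4 + (U + (3 + 4²))/(U + 5) = -4 + (U + (3 + 16))/(5 + U) = -4 + (U + 19)/(5 + U) = -4 + (19 + U)/(5 + U))
d(m(a))*83 = ((-1 - 3*(-3))/(5 - 3))*83 = ((-1 + 9)/2)*83 = ((½)*8)*83 = 4*83 = 332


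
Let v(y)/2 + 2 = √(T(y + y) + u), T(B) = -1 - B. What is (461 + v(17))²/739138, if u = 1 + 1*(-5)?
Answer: 208693/739138 + 914*I*√39/369569 ≈ 0.28235 + 0.015445*I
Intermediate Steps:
u = -4 (u = 1 - 5 = -4)
v(y) = -4 + 2*√(-5 - 2*y) (v(y) = -4 + 2*√((-1 - (y + y)) - 4) = -4 + 2*√((-1 - 2*y) - 4) = -4 + 2*√(-5 - 2*y))
(461 + v(17))²/739138 = (461 + (-4 + 2*√(-5 - 2*17)))²/739138 = (461 + (-4 + 2*√(-5 - 34)))²*(1/739138) = (461 + (-4 + 2*√(-39)))²*(1/739138) = (461 + (-4 + 2*(I*√39)))²*(1/739138) = (461 + (-4 + 2*I*√39))²*(1/739138) = (457 + 2*I*√39)²*(1/739138) = (457 + 2*I*√39)²/739138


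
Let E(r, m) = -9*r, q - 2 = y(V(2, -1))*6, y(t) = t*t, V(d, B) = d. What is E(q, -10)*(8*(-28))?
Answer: 52416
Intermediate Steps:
y(t) = t²
q = 26 (q = 2 + 2²*6 = 2 + 4*6 = 2 + 24 = 26)
E(q, -10)*(8*(-28)) = (-9*26)*(8*(-28)) = -234*(-224) = 52416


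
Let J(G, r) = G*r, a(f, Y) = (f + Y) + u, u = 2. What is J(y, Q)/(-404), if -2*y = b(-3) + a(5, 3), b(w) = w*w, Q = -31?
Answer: -589/808 ≈ -0.72896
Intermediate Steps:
a(f, Y) = 2 + Y + f (a(f, Y) = (f + Y) + 2 = (Y + f) + 2 = 2 + Y + f)
b(w) = w²
y = -19/2 (y = -((-3)² + (2 + 3 + 5))/2 = -(9 + 10)/2 = -½*19 = -19/2 ≈ -9.5000)
J(y, Q)/(-404) = -19/2*(-31)/(-404) = (589/2)*(-1/404) = -589/808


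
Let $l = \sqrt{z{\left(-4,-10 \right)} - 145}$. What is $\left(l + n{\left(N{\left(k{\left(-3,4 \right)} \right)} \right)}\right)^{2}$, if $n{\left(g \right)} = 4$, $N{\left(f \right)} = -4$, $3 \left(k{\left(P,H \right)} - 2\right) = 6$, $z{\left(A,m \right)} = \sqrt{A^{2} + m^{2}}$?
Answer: $\left(4 + i \sqrt{145 - 2 \sqrt{29}}\right)^{2} \approx -118.23 + 92.686 i$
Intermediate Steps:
$k{\left(P,H \right)} = 4$ ($k{\left(P,H \right)} = 2 + \frac{1}{3} \cdot 6 = 2 + 2 = 4$)
$l = \sqrt{-145 + 2 \sqrt{29}}$ ($l = \sqrt{\sqrt{\left(-4\right)^{2} + \left(-10\right)^{2}} - 145} = \sqrt{\sqrt{16 + 100} - 145} = \sqrt{\sqrt{116} - 145} = \sqrt{2 \sqrt{29} - 145} = \sqrt{-145 + 2 \sqrt{29}} \approx 11.586 i$)
$\left(l + n{\left(N{\left(k{\left(-3,4 \right)} \right)} \right)}\right)^{2} = \left(\sqrt{-145 + 2 \sqrt{29}} + 4\right)^{2} = \left(4 + \sqrt{-145 + 2 \sqrt{29}}\right)^{2}$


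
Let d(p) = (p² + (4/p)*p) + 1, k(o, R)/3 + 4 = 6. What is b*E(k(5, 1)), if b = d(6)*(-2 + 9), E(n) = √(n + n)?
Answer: 574*√3 ≈ 994.20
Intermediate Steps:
k(o, R) = 6 (k(o, R) = -12 + 3*6 = -12 + 18 = 6)
E(n) = √2*√n (E(n) = √(2*n) = √2*√n)
d(p) = 5 + p² (d(p) = (p² + 4) + 1 = (4 + p²) + 1 = 5 + p²)
b = 287 (b = (5 + 6²)*(-2 + 9) = (5 + 36)*7 = 41*7 = 287)
b*E(k(5, 1)) = 287*(√2*√6) = 287*(2*√3) = 574*√3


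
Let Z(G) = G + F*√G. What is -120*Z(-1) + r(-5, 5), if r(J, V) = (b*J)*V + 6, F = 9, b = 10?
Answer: -124 - 1080*I ≈ -124.0 - 1080.0*I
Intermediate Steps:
r(J, V) = 6 + 10*J*V (r(J, V) = (10*J)*V + 6 = 10*J*V + 6 = 6 + 10*J*V)
Z(G) = G + 9*√G
-120*Z(-1) + r(-5, 5) = -120*(-1 + 9*√(-1)) + (6 + 10*(-5)*5) = -120*(-1 + 9*I) + (6 - 250) = (120 - 1080*I) - 244 = -124 - 1080*I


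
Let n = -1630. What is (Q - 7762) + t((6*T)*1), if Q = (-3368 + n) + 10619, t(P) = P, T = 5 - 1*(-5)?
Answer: -2081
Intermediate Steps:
T = 10 (T = 5 + 5 = 10)
Q = 5621 (Q = (-3368 - 1630) + 10619 = -4998 + 10619 = 5621)
(Q - 7762) + t((6*T)*1) = (5621 - 7762) + (6*10)*1 = -2141 + 60*1 = -2141 + 60 = -2081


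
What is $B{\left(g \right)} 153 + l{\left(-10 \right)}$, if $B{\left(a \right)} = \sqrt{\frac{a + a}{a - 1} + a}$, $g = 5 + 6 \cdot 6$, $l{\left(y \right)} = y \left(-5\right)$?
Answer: $50 + \frac{153 \sqrt{4305}}{10} \approx 1053.9$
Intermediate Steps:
$l{\left(y \right)} = - 5 y$
$g = 41$ ($g = 5 + 36 = 41$)
$B{\left(a \right)} = \sqrt{a + \frac{2 a}{-1 + a}}$ ($B{\left(a \right)} = \sqrt{\frac{2 a}{-1 + a} + a} = \sqrt{a + \frac{2 a}{-1 + a}}$)
$B{\left(g \right)} 153 + l{\left(-10 \right)} = \sqrt{\frac{41 \left(1 + 41\right)}{-1 + 41}} \cdot 153 - -50 = \sqrt{41 \cdot \frac{1}{40} \cdot 42} \cdot 153 + 50 = \sqrt{\frac{861}{20}} \cdot 153 + 50 = \frac{\sqrt{4305}}{10} \cdot 153 + 50 = \frac{153 \sqrt{4305}}{10} + 50 = 50 + \frac{153 \sqrt{4305}}{10}$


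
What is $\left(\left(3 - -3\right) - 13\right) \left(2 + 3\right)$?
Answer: $-35$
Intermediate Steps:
$\left(\left(3 - -3\right) - 13\right) \left(2 + 3\right) = \left(\left(3 + 3\right) - 13\right) 5 = \left(6 - 13\right) 5 = \left(-7\right) 5 = -35$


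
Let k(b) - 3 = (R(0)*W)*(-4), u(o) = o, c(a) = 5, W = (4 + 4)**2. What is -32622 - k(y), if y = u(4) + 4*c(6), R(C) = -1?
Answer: -32881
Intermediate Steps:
W = 64 (W = 8**2 = 64)
y = 24 (y = 4 + 4*5 = 4 + 20 = 24)
k(b) = 259 (k(b) = 3 - 1*64*(-4) = 3 - 64*(-4) = 3 + 256 = 259)
-32622 - k(y) = -32622 - 1*259 = -32622 - 259 = -32881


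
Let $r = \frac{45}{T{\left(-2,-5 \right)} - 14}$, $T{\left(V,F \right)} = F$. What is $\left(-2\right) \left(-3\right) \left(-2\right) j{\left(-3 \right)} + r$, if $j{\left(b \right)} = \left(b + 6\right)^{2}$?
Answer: $- \frac{2097}{19} \approx -110.37$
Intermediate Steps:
$j{\left(b \right)} = \left(6 + b\right)^{2}$
$r = - \frac{45}{19}$ ($r = \frac{45}{-5 - 14} = \frac{45}{-19} = 45 \left(- \frac{1}{19}\right) = - \frac{45}{19} \approx -2.3684$)
$\left(-2\right) \left(-3\right) \left(-2\right) j{\left(-3 \right)} + r = \left(-2\right) \left(-3\right) \left(-2\right) \left(6 - 3\right)^{2} - \frac{45}{19} = 6 \left(-2\right) 3^{2} - \frac{45}{19} = \left(-12\right) 9 - \frac{45}{19} = -108 - \frac{45}{19} = - \frac{2097}{19}$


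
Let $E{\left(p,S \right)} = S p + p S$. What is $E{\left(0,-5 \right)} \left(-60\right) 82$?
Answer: $0$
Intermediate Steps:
$E{\left(p,S \right)} = 2 S p$ ($E{\left(p,S \right)} = S p + S p = 2 S p$)
$E{\left(0,-5 \right)} \left(-60\right) 82 = 2 \left(-5\right) 0 \left(-60\right) 82 = 0 \left(-60\right) 82 = 0 \cdot 82 = 0$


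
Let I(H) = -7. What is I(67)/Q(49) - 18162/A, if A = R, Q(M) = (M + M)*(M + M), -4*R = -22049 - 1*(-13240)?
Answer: -99681865/12085948 ≈ -8.2477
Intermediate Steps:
R = 8809/4 (R = -(-22049 - 1*(-13240))/4 = -(-22049 + 13240)/4 = -¼*(-8809) = 8809/4 ≈ 2202.3)
Q(M) = 4*M² (Q(M) = (2*M)*(2*M) = 4*M²)
A = 8809/4 ≈ 2202.3
I(67)/Q(49) - 18162/A = -7/(4*49²) - 18162/8809/4 = -7/(4*2401) - 18162*4/8809 = -7/9604 - 72648/8809 = -7*1/9604 - 72648/8809 = -1/1372 - 72648/8809 = -99681865/12085948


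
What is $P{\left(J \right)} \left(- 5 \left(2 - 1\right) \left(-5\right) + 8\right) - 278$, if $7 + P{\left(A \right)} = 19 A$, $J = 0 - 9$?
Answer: $-6152$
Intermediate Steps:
$J = -9$ ($J = 0 - 9 = -9$)
$P{\left(A \right)} = -7 + 19 A$
$P{\left(J \right)} \left(- 5 \left(2 - 1\right) \left(-5\right) + 8\right) - 278 = \left(-7 + 19 \left(-9\right)\right) \left(- 5 \left(2 - 1\right) \left(-5\right) + 8\right) - 278 = \left(-7 - 171\right) \left(- 5 \cdot 1 \left(-5\right) + 8\right) - 278 = - 178 \left(\left(-5\right) \left(-5\right) + 8\right) - 278 = - 178 \left(25 + 8\right) - 278 = \left(-178\right) 33 - 278 = -5874 - 278 = -6152$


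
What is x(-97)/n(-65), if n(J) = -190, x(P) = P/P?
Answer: -1/190 ≈ -0.0052632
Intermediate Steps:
x(P) = 1
x(-97)/n(-65) = 1/(-190) = 1*(-1/190) = -1/190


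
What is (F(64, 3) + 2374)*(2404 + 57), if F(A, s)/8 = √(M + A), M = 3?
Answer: 5842414 + 19688*√67 ≈ 6.0036e+6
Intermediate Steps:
F(A, s) = 8*√(3 + A)
(F(64, 3) + 2374)*(2404 + 57) = (8*√(3 + 64) + 2374)*(2404 + 57) = (8*√67 + 2374)*2461 = (2374 + 8*√67)*2461 = 5842414 + 19688*√67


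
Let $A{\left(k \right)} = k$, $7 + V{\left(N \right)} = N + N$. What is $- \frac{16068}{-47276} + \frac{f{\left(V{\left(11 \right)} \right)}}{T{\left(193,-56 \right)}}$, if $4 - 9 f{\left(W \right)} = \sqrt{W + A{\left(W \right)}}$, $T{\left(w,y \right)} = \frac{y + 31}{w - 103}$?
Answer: $- \frac{74467}{59095} + \frac{2 \sqrt{30}}{5} \approx 0.93077$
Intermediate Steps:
$V{\left(N \right)} = -7 + 2 N$ ($V{\left(N \right)} = -7 + \left(N + N\right) = -7 + 2 N$)
$T{\left(w,y \right)} = \frac{31 + y}{-103 + w}$
$f{\left(W \right)} = \frac{4}{9} - \frac{\sqrt{2} \sqrt{W}}{9}$ ($f{\left(W \right)} = \frac{4}{9} - \frac{\sqrt{W + W}}{9} = \frac{4}{9} - \frac{\sqrt{2 W}}{9} = \frac{4}{9} - \frac{\sqrt{2} \sqrt{W}}{9}$)
$- \frac{16068}{-47276} + \frac{f{\left(V{\left(11 \right)} \right)}}{T{\left(193,-56 \right)}} = - \frac{16068}{-47276} + \frac{\frac{4}{9} - \frac{\sqrt{2} \sqrt{-7 + 2 \cdot 11}}{9}}{\frac{1}{-103 + 193} \left(31 - 56\right)} = \left(-16068\right) \left(- \frac{1}{47276}\right) + \frac{\frac{4}{9} - \frac{\sqrt{2} \sqrt{-7 + 22}}{9}}{\frac{1}{90} \left(-25\right)} = \frac{4017}{11819} + \frac{\frac{4}{9} - \frac{\sqrt{2} \sqrt{15}}{9}}{\frac{1}{90} \left(-25\right)} = \frac{4017}{11819} + \frac{\frac{4}{9} - \frac{\sqrt{30}}{9}}{- \frac{5}{18}} = \frac{4017}{11819} + \left(\frac{4}{9} - \frac{\sqrt{30}}{9}\right) \left(- \frac{18}{5}\right) = \frac{4017}{11819} - \left(\frac{8}{5} - \frac{2 \sqrt{30}}{5}\right) = - \frac{74467}{59095} + \frac{2 \sqrt{30}}{5}$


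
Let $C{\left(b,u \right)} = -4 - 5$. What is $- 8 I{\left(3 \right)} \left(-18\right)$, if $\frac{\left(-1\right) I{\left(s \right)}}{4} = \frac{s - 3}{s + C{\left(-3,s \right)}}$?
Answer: $0$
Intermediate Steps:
$C{\left(b,u \right)} = -9$
$I{\left(s \right)} = - \frac{4 \left(-3 + s\right)}{-9 + s}$ ($I{\left(s \right)} = - 4 \frac{s - 3}{s - 9} = - 4 \frac{-3 + s}{-9 + s} = - \frac{4 \left(-3 + s\right)}{-9 + s}$)
$- 8 I{\left(3 \right)} \left(-18\right) = - 8 \frac{4 \left(3 - 3\right)}{-9 + 3} \left(-18\right) = - 8 \frac{4 \left(3 - 3\right)}{-6} \left(-18\right) = - 8 \cdot 4 \left(- \frac{1}{6}\right) 0 \left(-18\right) = \left(-8\right) 0 \left(-18\right) = 0 \left(-18\right) = 0$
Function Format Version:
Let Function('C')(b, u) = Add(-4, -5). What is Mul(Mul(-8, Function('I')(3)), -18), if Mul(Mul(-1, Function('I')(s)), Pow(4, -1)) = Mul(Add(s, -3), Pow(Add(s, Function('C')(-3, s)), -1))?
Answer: 0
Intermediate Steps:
Function('C')(b, u) = -9
Function('I')(s) = Mul(-4, Pow(Add(-9, s), -1), Add(-3, s)) (Function('I')(s) = Mul(-4, Mul(Add(s, -3), Pow(Add(s, -9), -1))) = Mul(-4, Mul(Add(-3, s), Pow(Add(-9, s), -1))) = Mul(-4, Mul(Pow(Add(-9, s), -1), Add(-3, s))) = Mul(-4, Pow(Add(-9, s), -1), Add(-3, s)))
Mul(Mul(-8, Function('I')(3)), -18) = Mul(Mul(-8, Mul(4, Pow(Add(-9, 3), -1), Add(3, Mul(-1, 3)))), -18) = Mul(Mul(-8, Mul(4, Pow(-6, -1), Add(3, -3))), -18) = Mul(Mul(-8, Mul(4, Rational(-1, 6), 0)), -18) = Mul(Mul(-8, 0), -18) = Mul(0, -18) = 0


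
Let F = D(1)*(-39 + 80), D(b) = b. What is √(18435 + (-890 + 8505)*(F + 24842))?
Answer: 4*√11843905 ≈ 13766.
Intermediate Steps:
F = 41 (F = 1*(-39 + 80) = 1*41 = 41)
√(18435 + (-890 + 8505)*(F + 24842)) = √(18435 + (-890 + 8505)*(41 + 24842)) = √(18435 + 7615*24883) = √(18435 + 189484045) = √189502480 = 4*√11843905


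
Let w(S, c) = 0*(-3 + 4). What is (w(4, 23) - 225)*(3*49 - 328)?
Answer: 40725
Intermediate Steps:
w(S, c) = 0 (w(S, c) = 0*1 = 0)
(w(4, 23) - 225)*(3*49 - 328) = (0 - 225)*(3*49 - 328) = -225*(147 - 328) = -225*(-181) = 40725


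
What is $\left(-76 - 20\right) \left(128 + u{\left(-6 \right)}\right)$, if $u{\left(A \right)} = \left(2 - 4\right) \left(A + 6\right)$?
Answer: $-12288$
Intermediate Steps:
$u{\left(A \right)} = -12 - 2 A$ ($u{\left(A \right)} = - 2 \left(6 + A\right) = -12 - 2 A$)
$\left(-76 - 20\right) \left(128 + u{\left(-6 \right)}\right) = \left(-76 - 20\right) \left(128 - 0\right) = \left(-76 - 20\right) \left(128 + \left(-12 + 12\right)\right) = - 96 \left(128 + 0\right) = \left(-96\right) 128 = -12288$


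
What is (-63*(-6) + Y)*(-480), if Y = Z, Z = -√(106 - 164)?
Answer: -181440 + 480*I*√58 ≈ -1.8144e+5 + 3655.6*I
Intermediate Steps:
Z = -I*√58 (Z = -√(-58) = -I*√58 ≈ -7.6158*I)
Y = -I*√58 ≈ -7.6158*I
(-63*(-6) + Y)*(-480) = (-63*(-6) - I*√58)*(-480) = (378 - I*√58)*(-480) = -181440 + 480*I*√58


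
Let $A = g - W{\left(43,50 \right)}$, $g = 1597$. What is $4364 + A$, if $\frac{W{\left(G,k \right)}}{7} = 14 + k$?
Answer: $5513$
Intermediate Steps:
$W{\left(G,k \right)} = 98 + 7 k$ ($W{\left(G,k \right)} = 7 \left(14 + k\right) = 98 + 7 k$)
$A = 1149$ ($A = 1597 - \left(98 + 7 \cdot 50\right) = 1597 - \left(98 + 350\right) = 1597 - 448 = 1149$)
$4364 + A = 4364 + 1149 = 5513$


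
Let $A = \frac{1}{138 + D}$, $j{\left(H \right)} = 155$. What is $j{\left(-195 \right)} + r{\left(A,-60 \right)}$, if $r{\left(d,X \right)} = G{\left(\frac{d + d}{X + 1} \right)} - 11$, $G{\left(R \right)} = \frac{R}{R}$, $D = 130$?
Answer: $145$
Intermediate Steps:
$A = \frac{1}{268}$ ($A = \frac{1}{138 + 130} = \frac{1}{268} \approx 0.0037313$)
$G{\left(R \right)} = 1$
$r{\left(d,X \right)} = -10$ ($r{\left(d,X \right)} = 1 - 11 = -10$)
$j{\left(-195 \right)} + r{\left(A,-60 \right)} = 155 - 10 = 145$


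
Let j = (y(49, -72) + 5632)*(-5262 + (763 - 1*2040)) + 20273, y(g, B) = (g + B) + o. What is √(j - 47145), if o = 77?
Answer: I*√37207626 ≈ 6099.8*I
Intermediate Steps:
y(g, B) = 77 + B + g (y(g, B) = (g + B) + 77 = (B + g) + 77 = 77 + B + g)
j = -37160481 (j = ((77 - 72 + 49) + 5632)*(-5262 + (763 - 1*2040)) + 20273 = (54 + 5632)*(-5262 + (763 - 2040)) + 20273 = 5686*(-5262 - 1277) + 20273 = 5686*(-6539) + 20273 = -37180754 + 20273 = -37160481)
√(j - 47145) = √(-37160481 - 47145) = √(-37207626) = I*√37207626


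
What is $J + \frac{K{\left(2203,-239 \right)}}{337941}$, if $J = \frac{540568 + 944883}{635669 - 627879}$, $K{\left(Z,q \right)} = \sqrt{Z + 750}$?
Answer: $\frac{1485451}{7790} + \frac{\sqrt{2953}}{337941} \approx 190.69$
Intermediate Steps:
$K{\left(Z,q \right)} = \sqrt{750 + Z}$
$J = \frac{1485451}{7790} \approx 190.69$
$J + \frac{K{\left(2203,-239 \right)}}{337941} = \frac{1485451}{7790} + \frac{\sqrt{750 + 2203}}{337941} = \frac{1485451}{7790} + \sqrt{2953} \cdot \frac{1}{337941} = \frac{1485451}{7790} + \frac{\sqrt{2953}}{337941}$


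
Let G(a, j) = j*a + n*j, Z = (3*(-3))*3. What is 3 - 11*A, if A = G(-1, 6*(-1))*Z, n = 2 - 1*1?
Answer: 3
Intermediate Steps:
n = 1 (n = 2 - 1 = 1)
Z = -27 (Z = -9*3 = -27)
G(a, j) = j + a*j (G(a, j) = j*a + 1*j = a*j + j = j + a*j)
A = 0 (A = ((6*(-1))*(1 - 1))*(-27) = -6*0*(-27) = 0*(-27) = 0)
3 - 11*A = 3 - 11*0 = 3 + 0 = 3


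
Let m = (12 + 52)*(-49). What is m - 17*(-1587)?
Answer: 23843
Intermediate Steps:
m = -3136 (m = 64*(-49) = -3136)
m - 17*(-1587) = -3136 - 17*(-1587) = -3136 - 1*(-26979) = -3136 + 26979 = 23843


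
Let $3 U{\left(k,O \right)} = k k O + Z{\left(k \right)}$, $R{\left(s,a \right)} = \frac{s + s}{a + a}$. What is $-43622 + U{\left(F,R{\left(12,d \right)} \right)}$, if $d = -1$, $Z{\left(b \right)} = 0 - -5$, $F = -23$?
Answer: $- \frac{137209}{3} \approx -45736.0$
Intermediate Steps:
$Z{\left(b \right)} = 5$ ($Z{\left(b \right)} = 0 + 5 = 5$)
$R{\left(s,a \right)} = \frac{s}{a}$ ($R{\left(s,a \right)} = \frac{2 s}{2 a} = 2 s \frac{1}{2 a} = \frac{s}{a}$)
$U{\left(k,O \right)} = \frac{5}{3} + \frac{O k^{2}}{3}$ ($U{\left(k,O \right)} = \frac{k k O + 5}{3} = \frac{k^{2} O + 5}{3} = \frac{O k^{2} + 5}{3} = \frac{5 + O k^{2}}{3} = \frac{5}{3} + \frac{O k^{2}}{3}$)
$-43622 + U{\left(F,R{\left(12,d \right)} \right)} = -43622 + \left(\frac{5}{3} + \frac{\frac{12}{-1} \left(-23\right)^{2}}{3}\right) = -43622 + \left(\frac{5}{3} + \frac{1}{3} \cdot 12 \left(-1\right) 529\right) = -43622 + \left(\frac{5}{3} + \frac{1}{3} \left(-12\right) 529\right) = -43622 + \left(\frac{5}{3} - 2116\right) = -43622 - \frac{6343}{3} = - \frac{137209}{3}$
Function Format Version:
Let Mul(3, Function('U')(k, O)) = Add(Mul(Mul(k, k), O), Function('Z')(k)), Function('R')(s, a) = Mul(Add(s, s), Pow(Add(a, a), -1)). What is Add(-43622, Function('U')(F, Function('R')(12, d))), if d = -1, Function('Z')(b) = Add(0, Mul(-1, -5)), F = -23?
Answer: Rational(-137209, 3) ≈ -45736.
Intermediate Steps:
Function('Z')(b) = 5 (Function('Z')(b) = Add(0, 5) = 5)
Function('R')(s, a) = Mul(s, Pow(a, -1)) (Function('R')(s, a) = Mul(Mul(2, s), Pow(Mul(2, a), -1)) = Mul(Mul(2, s), Mul(Rational(1, 2), Pow(a, -1))) = Mul(s, Pow(a, -1)))
Function('U')(k, O) = Add(Rational(5, 3), Mul(Rational(1, 3), O, Pow(k, 2))) (Function('U')(k, O) = Mul(Rational(1, 3), Add(Mul(Mul(k, k), O), 5)) = Mul(Rational(1, 3), Add(Mul(Pow(k, 2), O), 5)) = Mul(Rational(1, 3), Add(Mul(O, Pow(k, 2)), 5)) = Mul(Rational(1, 3), Add(5, Mul(O, Pow(k, 2)))) = Add(Rational(5, 3), Mul(Rational(1, 3), O, Pow(k, 2))))
Add(-43622, Function('U')(F, Function('R')(12, d))) = Add(-43622, Add(Rational(5, 3), Mul(Rational(1, 3), Mul(12, Pow(-1, -1)), Pow(-23, 2)))) = Add(-43622, Add(Rational(5, 3), Mul(Rational(1, 3), Mul(12, -1), 529))) = Add(-43622, Add(Rational(5, 3), Mul(Rational(1, 3), -12, 529))) = Add(-43622, Add(Rational(5, 3), -2116)) = Add(-43622, Rational(-6343, 3)) = Rational(-137209, 3)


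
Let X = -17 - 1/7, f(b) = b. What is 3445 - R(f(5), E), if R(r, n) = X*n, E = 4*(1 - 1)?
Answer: 3445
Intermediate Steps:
E = 0 (E = 4*0 = 0)
X = -120/7 (X = -17 - 1*⅐ = -17 - ⅐ = -120/7 ≈ -17.143)
R(r, n) = -120*n/7
3445 - R(f(5), E) = 3445 - (-120)*0/7 = 3445 - 1*0 = 3445 + 0 = 3445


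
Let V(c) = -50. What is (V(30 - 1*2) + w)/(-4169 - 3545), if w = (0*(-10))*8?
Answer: 25/3857 ≈ 0.0064817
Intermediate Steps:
w = 0 (w = 0*8 = 0)
(V(30 - 1*2) + w)/(-4169 - 3545) = (-50 + 0)/(-4169 - 3545) = -50/(-7714) = -50*(-1/7714) = 25/3857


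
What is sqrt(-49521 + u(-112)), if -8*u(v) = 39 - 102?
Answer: I*sqrt(792210)/4 ≈ 222.52*I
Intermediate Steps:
u(v) = 63/8 (u(v) = -(39 - 102)/8 = -1/8*(-63) = 63/8)
sqrt(-49521 + u(-112)) = sqrt(-49521 + 63/8) = sqrt(-396105/8) = I*sqrt(792210)/4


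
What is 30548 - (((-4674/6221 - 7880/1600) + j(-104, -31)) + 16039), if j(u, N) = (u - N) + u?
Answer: 3655876737/248840 ≈ 14692.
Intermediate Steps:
j(u, N) = -N + 2*u
30548 - (((-4674/6221 - 7880/1600) + j(-104, -31)) + 16039) = 30548 - (((-4674/6221 - 7880/1600) + (-1*(-31) + 2*(-104))) + 16039) = 30548 - (((-4674*1/6221 - 7880*1/1600) + (31 - 208)) + 16039) = 30548 - (((-4674/6221 - 197/40) - 177) + 16039) = 30548 - ((-1412497/248840 - 177) + 16039) = 30548 - (-45457177/248840 + 16039) = 30548 - 1*3945687583/248840 = 30548 - 3945687583/248840 = 3655876737/248840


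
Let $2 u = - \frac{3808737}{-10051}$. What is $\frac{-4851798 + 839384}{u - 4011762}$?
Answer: $\frac{1646072372}{1645727163} \approx 1.0002$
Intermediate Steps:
$u = \frac{3808737}{20102}$ ($u = \frac{\left(-3808737\right) \frac{1}{-10051}}{2} = \frac{\left(-3808737\right) \left(- \frac{1}{10051}\right)}{2} = \frac{1}{2} \cdot \frac{3808737}{10051} = \frac{3808737}{20102} \approx 189.47$)
$\frac{-4851798 + 839384}{u - 4011762} = \frac{-4851798 + 839384}{\frac{3808737}{20102} - 4011762} = - \frac{4012414}{- \frac{80640630987}{20102}} = \left(-4012414\right) \left(- \frac{20102}{80640630987}\right) = \frac{1646072372}{1645727163}$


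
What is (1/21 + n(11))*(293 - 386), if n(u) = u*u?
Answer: -78802/7 ≈ -11257.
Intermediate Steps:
n(u) = u**2
(1/21 + n(11))*(293 - 386) = (1/21 + 11**2)*(293 - 386) = (1/21 + 121)*(-93) = (2542/21)*(-93) = -78802/7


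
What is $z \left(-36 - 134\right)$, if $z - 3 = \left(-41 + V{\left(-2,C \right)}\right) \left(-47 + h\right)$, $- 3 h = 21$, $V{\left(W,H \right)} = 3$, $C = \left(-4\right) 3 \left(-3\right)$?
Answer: $-349350$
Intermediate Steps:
$C = 36$ ($C = \left(-12\right) \left(-3\right) = 36$)
$h = -7$ ($h = \left(- \frac{1}{3}\right) 21 = -7$)
$z = 2055$ ($z = 3 + \left(-41 + 3\right) \left(-47 - 7\right) = 3 - -2052 = 3 + 2052 = 2055$)
$z \left(-36 - 134\right) = 2055 \left(-36 - 134\right) = 2055 \left(-170\right) = -349350$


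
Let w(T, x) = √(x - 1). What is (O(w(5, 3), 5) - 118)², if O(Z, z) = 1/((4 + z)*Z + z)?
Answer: 261501403/18769 - 291078*√2/18769 ≈ 13911.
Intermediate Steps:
w(T, x) = √(-1 + x)
O(Z, z) = 1/(z + Z*(4 + z)) (O(Z, z) = 1/(Z*(4 + z) + z) = 1/(z + Z*(4 + z)))
(O(w(5, 3), 5) - 118)² = (1/(5 + 4*√(-1 + 3) + √(-1 + 3)*5) - 118)² = (1/(5 + 4*√2 + √2*5) - 118)² = (1/(5 + 4*√2 + 5*√2) - 118)² = (1/(5 + 9*√2) - 118)² = (-118 + 1/(5 + 9*√2))²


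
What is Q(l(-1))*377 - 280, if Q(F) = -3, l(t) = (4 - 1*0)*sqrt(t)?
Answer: -1411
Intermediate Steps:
l(t) = 4*sqrt(t) (l(t) = (4 + 0)*sqrt(t) = 4*sqrt(t))
Q(l(-1))*377 - 280 = -3*377 - 280 = -1131 - 280 = -1411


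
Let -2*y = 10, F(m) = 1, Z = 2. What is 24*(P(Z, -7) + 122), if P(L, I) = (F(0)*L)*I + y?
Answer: 2472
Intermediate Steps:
y = -5 (y = -½*10 = -5)
P(L, I) = -5 + I*L (P(L, I) = (1*L)*I - 5 = L*I - 5 = I*L - 5 = -5 + I*L)
24*(P(Z, -7) + 122) = 24*((-5 - 7*2) + 122) = 24*((-5 - 14) + 122) = 24*(-19 + 122) = 24*103 = 2472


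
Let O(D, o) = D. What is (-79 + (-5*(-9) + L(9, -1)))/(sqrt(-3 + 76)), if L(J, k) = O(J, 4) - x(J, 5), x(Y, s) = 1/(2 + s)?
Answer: -176*sqrt(73)/511 ≈ -2.9427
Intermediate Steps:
L(J, k) = -1/7 + J (L(J, k) = J - 1/(2 + 5) = J - 1/7 = -1/7 + J)
(-79 + (-5*(-9) + L(9, -1)))/(sqrt(-3 + 76)) = (-79 + (-5*(-9) + (-1/7 + 9)))/(sqrt(-3 + 76)) = (-79 + (45 + 62/7))/(sqrt(73)) = (-79 + 377/7)*(sqrt(73)/73) = -176*sqrt(73)/511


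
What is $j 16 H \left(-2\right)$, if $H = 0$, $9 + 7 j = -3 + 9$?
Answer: $0$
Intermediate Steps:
$j = - \frac{3}{7}$ ($j = - \frac{9}{7} + \frac{-3 + 9}{7} = - \frac{9}{7} + \frac{1}{7} \cdot 6 = - \frac{9}{7} + \frac{6}{7} = - \frac{3}{7} \approx -0.42857$)
$j 16 H \left(-2\right) = \left(- \frac{3}{7}\right) 16 \cdot 0 \left(-2\right) = \left(- \frac{48}{7}\right) 0 = 0$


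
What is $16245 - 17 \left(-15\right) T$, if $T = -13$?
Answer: $12930$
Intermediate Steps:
$16245 - 17 \left(-15\right) T = 16245 - 17 \left(-15\right) \left(-13\right) = 16245 - \left(-255\right) \left(-13\right) = 16245 - 3315 = 12930$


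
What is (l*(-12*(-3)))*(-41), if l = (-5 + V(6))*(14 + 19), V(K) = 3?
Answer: 97416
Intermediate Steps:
l = -66 (l = (-5 + 3)*(14 + 19) = -2*33 = -66)
(l*(-12*(-3)))*(-41) = -(-792)*(-3)*(-41) = -66*36*(-41) = -2376*(-41) = 97416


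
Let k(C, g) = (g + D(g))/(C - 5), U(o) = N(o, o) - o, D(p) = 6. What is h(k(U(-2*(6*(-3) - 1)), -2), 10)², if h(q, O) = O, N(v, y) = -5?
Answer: 100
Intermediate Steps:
U(o) = -5 - o
k(C, g) = (6 + g)/(-5 + C) (k(C, g) = (g + 6)/(C - 5) = (6 + g)/(-5 + C))
h(k(U(-2*(6*(-3) - 1)), -2), 10)² = 10² = 100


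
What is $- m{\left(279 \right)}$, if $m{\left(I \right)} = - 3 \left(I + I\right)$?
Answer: $1674$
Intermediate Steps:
$m{\left(I \right)} = - 6 I$ ($m{\left(I \right)} = - 3 \cdot 2 I = - 6 I$)
$- m{\left(279 \right)} = - \left(-6\right) 279 = \left(-1\right) \left(-1674\right) = 1674$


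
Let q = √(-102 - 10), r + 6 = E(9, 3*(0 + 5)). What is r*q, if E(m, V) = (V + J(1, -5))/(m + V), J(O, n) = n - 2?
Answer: -68*I*√7/3 ≈ -59.97*I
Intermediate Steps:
J(O, n) = -2 + n
E(m, V) = (-7 + V)/(V + m) (E(m, V) = (V + (-2 - 5))/(m + V) = (V - 7)/(V + m) = (-7 + V)/(V + m))
r = -17/3 (r = -6 + (-7 + 3*(0 + 5))/(3*(0 + 5) + 9) = -6 + (-7 + 3*5)/(3*5 + 9) = -6 + (-7 + 15)/(15 + 9) = -6 + 8/24 = -6 + (1/24)*8 = -6 + ⅓ = -17/3 ≈ -5.6667)
q = 4*I*√7 (q = √(-112) = 4*I*√7 ≈ 10.583*I)
r*q = -68*I*√7/3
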